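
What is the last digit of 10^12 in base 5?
By repeated squaring (mod 5): 10^{1}≡0, 10^{2}≡0, 10^{4}≡0, 10^{8}≡0. Then 10^{12} = 10^{8+4} ≡ 0 × 0 ≡ 0 (mod 5)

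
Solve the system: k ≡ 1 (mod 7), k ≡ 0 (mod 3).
M = 7 × 3 = 21. M₁ = 3, y₁ ≡ 5 (mod 7). M₂ = 7, y₂ ≡ 1 (mod 3). k = 1×3×5 + 0×7×1 ≡ 15 (mod 21)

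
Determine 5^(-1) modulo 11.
Since 11 is prime, by Fermat 5^(-1) ≡ 5^{9} ≡ 9 (mod 11). Verify: 5 × 9 = 45 ≡ 1 (mod 11)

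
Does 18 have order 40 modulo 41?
18^{5} ≡ 1 (mod 41) and 5 < 40, so ord_41(18) = 5 ≠ 40 and 18 is not a primitive root.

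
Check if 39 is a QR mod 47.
By Euler's criterion: 39^{23} ≡ 46 (mod 47). Since this equals -1 (≡ 46), 39 is not a QR.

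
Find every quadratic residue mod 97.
Quadratic residues modulo 97: {1, 2, 3, 4, 6, 8, 9, 11, 12, 16, 18, 22, 24, 25, 27, 31, 32, 33, 35, 36, 43, 44, 47, 48, 49, 50, 53, 54, 61, 62, 64, 65, 66, 70, 72, 73, 75, 79, 81, 85, 86, 88, 89, 91, 93, 94, 95, 96}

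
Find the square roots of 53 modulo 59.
The square roots of 53 mod 59 are 17 and 42. Verify: 17² = 289 ≡ 53 mod 59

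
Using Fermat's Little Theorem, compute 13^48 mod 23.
By Fermat: 13^{22} ≡ 1 (mod 23). 48 = 2×22 + 4. So 13^{48} ≡ 13^{4} ≡ 18 (mod 23)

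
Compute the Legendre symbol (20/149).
(20/149) = 20^{74} mod 149 = 1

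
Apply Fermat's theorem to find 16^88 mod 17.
By Fermat: 16^{16} ≡ 1 mod 17. 88 = 5×16 + 8. So 16^{88} ≡ 16^{8} ≡ 1 mod 17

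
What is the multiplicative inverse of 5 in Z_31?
Since 31 is prime, by Fermat 5^(-1) ≡ 5^{29} ≡ 25 (mod 31). Verify: 5 × 25 = 125 ≡ 1 (mod 31)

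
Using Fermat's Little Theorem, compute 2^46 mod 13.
By Fermat: 2^{12} ≡ 1 (mod 13). 46 = 3×12 + 10. So 2^{46} ≡ 2^{10} ≡ 10 (mod 13)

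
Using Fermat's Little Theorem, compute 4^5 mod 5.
By Fermat: 4^{4} ≡ 1 (mod 5). So 4^{5} = 4^{4} · 4^{1} ≡ 4^{1} ≡ 4 (mod 5)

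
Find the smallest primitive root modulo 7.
g = 3. For each prime q|6: 3^{3}≡6, 3^{2}≡2, none ≡ 1, so ord_7(3) = 6 and 3 is a primitive root.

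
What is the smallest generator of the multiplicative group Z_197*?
g = 2. For each prime q|196: 2^{98}≡196, 2^{28}≡104, none ≡ 1, so ord_197(2) = 196 and 2 is a primitive root.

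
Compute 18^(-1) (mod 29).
Since 29 is prime, by Fermat 18^(-1) ≡ 18^{27} ≡ 21 (mod 29). Verify: 18 × 21 = 378 ≡ 1 (mod 29)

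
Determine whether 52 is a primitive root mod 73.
52^{24} ≡ 1 (mod 73) and 24 < 72, so ord_73(52) = 24 ≠ 72 and 52 is not a primitive root.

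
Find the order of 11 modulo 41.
Powers of 11 mod 41: 11^1≡11, 11^2≡39, 11^3≡19, 11^4≡4, 11^5≡3, 11^6≡33, 11^7≡35, 11^8≡16, 11^9≡12, 11^10≡9, 11^11≡17, 11^12≡23, 11^13≡7, 11^14≡36, 11^15≡27, 11^16≡10, 11^17≡28, 11^18≡21, 11^19≡26, 11^20≡40, 11^21≡30, 11^22≡2, 11^23≡22, 11^24≡37, 11^25≡38, 11^26≡8, 11^27≡6, 11^28≡25, 11^29≡29, 11^30≡32, 11^31≡24, 11^32≡18, 11^33≡34, 11^34≡5, 11^35≡14, 11^36≡31, 11^37≡13, 11^38≡20, 11^39≡15, 11^40≡1. Order = 40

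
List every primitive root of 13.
There are φ(12) = 4 primitive roots mod 13: {2, 6, 7, 11}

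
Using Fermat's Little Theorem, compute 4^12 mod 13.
By Fermat's Little Theorem, 4^{12} ≡ 1 mod 13 since 13 is prime and gcd(4, 13) = 1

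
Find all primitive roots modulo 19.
There are φ(18) = 6 primitive roots mod 19: {2, 3, 10, 13, 14, 15}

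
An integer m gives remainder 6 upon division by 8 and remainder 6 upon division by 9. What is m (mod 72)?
M = 8 × 9 = 72. M₁ = 9, y₁ ≡ 1 (mod 8). M₂ = 8, y₂ ≡ 8 (mod 9). m = 6×9×1 + 6×8×8 ≡ 6 (mod 72)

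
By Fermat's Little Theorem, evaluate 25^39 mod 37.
By Fermat: 25^{36} ≡ 1 mod 37. So 25^{39} = 25^{36} · 25^{3} ≡ 25^{3} ≡ 11 mod 37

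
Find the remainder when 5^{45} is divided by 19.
By Fermat: 5^{18} ≡ 1 (mod 19). 45 = 2×18 + 9. So 5^{45} ≡ 5^{9} ≡ 1 (mod 19)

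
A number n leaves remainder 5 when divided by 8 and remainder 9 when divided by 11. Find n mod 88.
M = 8 × 11 = 88. M₁ = 11, y₁ ≡ 3 mod 8. M₂ = 8, y₂ ≡ 7 mod 11. n = 5×11×3 + 9×8×7 ≡ 53 mod 88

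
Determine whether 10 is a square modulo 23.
By Euler's criterion: 10^{11} ≡ 22 mod 23. Since this equals -1 (≡ 22), 10 is not a QR.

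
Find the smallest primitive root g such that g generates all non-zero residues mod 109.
g = 6. For each prime q|108: 6^{54}≡108, 6^{36}≡63, none ≡ 1, so ord_109(6) = 108 and 6 is a primitive root.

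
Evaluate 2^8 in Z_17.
By repeated squaring mod 17: 2^{1}≡2, 2^{2}≡4, 2^{4}≡16, 2^{8}≡1. So 2^{8} ≡ 1 mod 17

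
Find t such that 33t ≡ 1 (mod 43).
Since 43 is prime, by Fermat 33^(-1) ≡ 33^{41} ≡ 30 (mod 43). Verify: 33 × 30 = 990 ≡ 1 (mod 43)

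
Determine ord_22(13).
Powers of 13 mod 22: 13^1≡13, 13^2≡15, 13^3≡19, 13^4≡5, 13^5≡21, 13^6≡9, 13^7≡7, 13^8≡3, 13^9≡17, 13^10≡1. So the order of 13 is 10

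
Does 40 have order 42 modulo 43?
40^{21} ≡ 1 mod 43 and 21 < 42, so ord_43(40) = 21 ≠ 42 and 40 is not a primitive root.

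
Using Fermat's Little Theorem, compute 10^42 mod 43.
By Fermat's Little Theorem, 10^{42} ≡ 1 (mod 43) since 43 is prime and gcd(10, 43) = 1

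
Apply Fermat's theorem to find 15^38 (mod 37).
By Fermat: 15^{36} ≡ 1 (mod 37). So 15^{38} = 15^{36} · 15^{2} ≡ 15^{2} ≡ 3 (mod 37)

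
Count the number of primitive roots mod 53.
A prime p has φ(p-1) primitive roots; here φ(52) = 24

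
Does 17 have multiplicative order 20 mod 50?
Powers of 17 mod 50: 17^1≡17, 17^2≡39, 17^3≡13, 17^4≡21, 17^5≡7, 17^6≡19, 17^7≡23, 17^8≡41, 17^9≡47, 17^10≡49, 17^11≡33, 17^12≡11, 17^13≡37, 17^14≡29, 17^15≡43, 17^16≡31, 17^17≡27, 17^18≡9, 17^19≡3, 17^20≡1. First k with 17^k≡1 is k=20. Yes, ord_50(17) = 20.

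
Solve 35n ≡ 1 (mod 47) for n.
Since 47 is prime, by Fermat 35^(-1) ≡ 35^{45} ≡ 43 (mod 47). Verify: 35 × 43 = 1505 ≡ 1 (mod 47)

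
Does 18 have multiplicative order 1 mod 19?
Powers of 18 mod 19: 18^1≡18, 18^2≡1. 18^1≡18≢1, so ord ≠ 1. No, the actual order is 2.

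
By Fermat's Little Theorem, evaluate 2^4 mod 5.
By Fermat's Little Theorem, 2^{4} ≡ 1 (mod 5) since 5 is prime and gcd(2, 5) = 1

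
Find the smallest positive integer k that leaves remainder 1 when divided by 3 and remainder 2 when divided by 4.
M = 3 × 4 = 12. M₁ = 4, y₁ ≡ 1 (mod 3). M₂ = 3, y₂ ≡ 3 (mod 4). k = 1×4×1 + 2×3×3 ≡ 10 (mod 12)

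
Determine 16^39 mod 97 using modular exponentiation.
By repeated squaring (mod 97): 16^{1}≡16, 16^{2}≡62, 16^{4}≡61, 16^{8}≡35, 16^{16}≡61, 16^{32}≡35. Then 16^{39} = 16^{32+4+2+1} ≡ 35 × 61 × 62 × 16 ≡ 22 (mod 97)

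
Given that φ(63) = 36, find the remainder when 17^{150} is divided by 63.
By Euler: 17^{36} ≡ 1 mod 63 since gcd(17, 63) = 1. 150 = 4×36 + 6. So 17^{150} ≡ 17^{6} ≡ 1 mod 63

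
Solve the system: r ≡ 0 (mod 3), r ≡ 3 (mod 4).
M = 3 × 4 = 12. M₁ = 4, y₁ ≡ 1 (mod 3). M₂ = 3, y₂ ≡ 3 (mod 4). r = 0×4×1 + 3×3×3 ≡ 3 (mod 12)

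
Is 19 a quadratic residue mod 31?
By Euler's criterion: 19^{15} ≡ 1 mod 31. Since this equals 1, 19 is a QR.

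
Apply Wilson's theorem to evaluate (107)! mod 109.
(108)! = (107)! × (108) ≡ -1 mod 109. So (107)! ≡ -1 × (108)^(-1) ≡ (-1)×(-1) = 1 mod 109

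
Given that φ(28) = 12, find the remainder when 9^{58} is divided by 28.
By Euler: 9^{12} ≡ 1 mod 28 since gcd(9, 28) = 1. 58 = 4×12 + 10. So 9^{58} ≡ 9^{10} ≡ 9 mod 28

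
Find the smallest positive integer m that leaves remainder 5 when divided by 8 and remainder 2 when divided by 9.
M = 8 × 9 = 72. M₁ = 9, y₁ ≡ 1 mod 8. M₂ = 8, y₂ ≡ 8 mod 9. m = 5×9×1 + 2×8×8 ≡ 29 mod 72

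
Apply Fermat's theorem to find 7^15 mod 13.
By Fermat: 7^{12} ≡ 1 mod 13. So 7^{15} = 7^{12} · 7^{3} ≡ 7^{3} ≡ 5 mod 13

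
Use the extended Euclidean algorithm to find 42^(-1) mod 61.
Extended GCD: 42(16) + 61(-11) = 1. So 42^(-1) ≡ 16 mod 61. Verify: 42 × 16 = 672 ≡ 1 mod 61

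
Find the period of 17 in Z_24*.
Powers of 17 mod 24: 17^1≡17, 17^2≡1. ord_24(17) = 2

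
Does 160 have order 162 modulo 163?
160^{81} ≡ 1 mod 163 and 81 < 162, so ord_163(160) = 81 ≠ 162 and 160 is not a primitive root.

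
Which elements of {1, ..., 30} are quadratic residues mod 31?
Quadratic residues modulo 31: {1, 2, 4, 5, 7, 8, 9, 10, 14, 16, 18, 19, 20, 25, 28}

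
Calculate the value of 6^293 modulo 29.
Using Fermat: 6^{28} ≡ 1 mod 29. 293 ≡ 13 mod 28. So 6^{293} ≡ 6^{13} ≡ 5 mod 29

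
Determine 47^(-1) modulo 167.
Since 167 is prime, by Fermat 47^(-1) ≡ 47^{165} ≡ 32 (mod 167). Verify: 47 × 32 = 1504 ≡ 1 (mod 167)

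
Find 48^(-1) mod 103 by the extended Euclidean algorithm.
Extended GCD: 48(-15) + 103(7) = 1. So 48^(-1) ≡ -15 ≡ 88 mod 103. Verify: 48 × 88 = 4224 ≡ 1 mod 103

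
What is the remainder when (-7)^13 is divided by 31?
By repeated squaring (mod 31): (-7)^{1}≡24, (-7)^{2}≡18, (-7)^{4}≡14, (-7)^{8}≡10. Then (-7)^{13} = (-7)^{8+4+1} ≡ 10 × 14 × 24 ≡ 12 (mod 31)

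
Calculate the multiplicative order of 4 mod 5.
Powers of 4 mod 5: 4^1≡4, 4^2≡1. Order = 2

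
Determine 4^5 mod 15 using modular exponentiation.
By repeated squaring (mod 15): 4^{1}≡4, 4^{2}≡1, 4^{4}≡1. Then 4^{5} = 4^{4+1} ≡ 1 × 4 ≡ 4 (mod 15)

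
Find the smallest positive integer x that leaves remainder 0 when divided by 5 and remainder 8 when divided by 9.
M = 5 × 9 = 45. M₁ = 9, y₁ ≡ 4 (mod 5). M₂ = 5, y₂ ≡ 2 (mod 9). x = 0×9×4 + 8×5×2 ≡ 35 (mod 45)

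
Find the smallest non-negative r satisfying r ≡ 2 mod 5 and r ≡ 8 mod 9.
M = 5 × 9 = 45. M₁ = 9, y₁ ≡ 4 mod 5. M₂ = 5, y₂ ≡ 2 mod 9. r = 2×9×4 + 8×5×2 ≡ 17 mod 45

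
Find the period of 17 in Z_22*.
Powers of 17 mod 22: 17^1≡17, 17^2≡3, 17^3≡7, 17^4≡9, 17^5≡21, 17^6≡5, 17^7≡19, 17^8≡15, 17^9≡13, 17^10≡1. So the order of 17 is 10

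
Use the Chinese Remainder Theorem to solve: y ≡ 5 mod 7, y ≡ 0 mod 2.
M = 7 × 2 = 14. M₁ = 2, y₁ ≡ 4 mod 7. M₂ = 7, y₂ ≡ 1 mod 2. y = 5×2×4 + 0×7×1 ≡ 12 mod 14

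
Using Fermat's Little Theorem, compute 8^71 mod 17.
By Fermat: 8^{16} ≡ 1 mod 17. 71 = 4×16 + 7. So 8^{71} ≡ 8^{7} ≡ 15 mod 17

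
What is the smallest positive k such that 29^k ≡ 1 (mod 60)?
Powers of 29 mod 60: 29^1≡29, 29^2≡1. Order = 2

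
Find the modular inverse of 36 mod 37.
Since 37 is prime, by Fermat 36^(-1) ≡ 36^{35} ≡ 36 mod 37. Verify: 36 × 36 = 1296 ≡ 1 mod 37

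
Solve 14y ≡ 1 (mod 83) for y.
Since 83 is prime, by Fermat 14^(-1) ≡ 14^{81} ≡ 6 (mod 83). Verify: 14 × 6 = 84 ≡ 1 (mod 83)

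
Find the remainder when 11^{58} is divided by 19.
By Fermat: 11^{18} ≡ 1 (mod 19). 58 = 3×18 + 4. So 11^{58} ≡ 11^{4} ≡ 11 (mod 19)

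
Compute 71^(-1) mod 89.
Since 89 is prime, by Fermat 71^(-1) ≡ 71^{87} ≡ 84 mod 89. Verify: 71 × 84 = 5964 ≡ 1 mod 89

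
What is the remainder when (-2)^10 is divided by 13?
By repeated squaring mod 13: (-2)^{1}≡11, (-2)^{2}≡4, (-2)^{4}≡3, (-2)^{8}≡9. Then (-2)^{10} = (-2)^{8+2} ≡ 9 × 4 ≡ 10 mod 13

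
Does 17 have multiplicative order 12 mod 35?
Powers of 17 mod 35: 17^1≡17, 17^2≡9, 17^3≡13, 17^4≡11, 17^5≡12, 17^6≡29, 17^7≡3, 17^8≡16, 17^9≡27, 17^10≡4, 17^11≡33, 17^12≡1. First k with 17^k≡1 is k=12. Yes, ord_35(17) = 12.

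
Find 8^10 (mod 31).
By repeated squaring (mod 31): 8^{1}≡8, 8^{2}≡2, 8^{4}≡4, 8^{8}≡16. Then 8^{10} = 8^{8+2} ≡ 16 × 2 ≡ 1 (mod 31)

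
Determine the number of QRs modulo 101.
The squaring map on Z_101* is 2-to-1, so there are (100)/2 = 50 QRs.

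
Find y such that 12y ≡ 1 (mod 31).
Since 31 is prime, by Fermat 12^(-1) ≡ 12^{29} ≡ 13 (mod 31). Verify: 12 × 13 = 156 ≡ 1 (mod 31)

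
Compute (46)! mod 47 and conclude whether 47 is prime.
(46)! mod 47 = 46. Since 46 ≡ -1 mod 47, 47 is prime.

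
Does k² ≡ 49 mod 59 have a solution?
By Euler's criterion: 49^{29} ≡ 1 mod 59. Since this equals 1, 49 is a QR.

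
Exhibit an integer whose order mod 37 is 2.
36 has order 2 mod 37 since 36^{2} ≡ 1 mod 37 and no smaller power works.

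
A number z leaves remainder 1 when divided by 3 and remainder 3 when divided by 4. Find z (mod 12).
M = 3 × 4 = 12. M₁ = 4, y₁ ≡ 1 (mod 3). M₂ = 3, y₂ ≡ 3 (mod 4). z = 1×4×1 + 3×3×3 ≡ 7 (mod 12)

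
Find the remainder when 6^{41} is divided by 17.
By Fermat: 6^{16} ≡ 1 mod 17. 41 = 2×16 + 9. So 6^{41} ≡ 6^{9} ≡ 11 mod 17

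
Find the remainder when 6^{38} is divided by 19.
By Fermat: 6^{18} ≡ 1 mod 19. 38 = 2×18 + 2. So 6^{38} ≡ 6^{2} ≡ 17 mod 19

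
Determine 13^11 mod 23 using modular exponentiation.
By repeated squaring (mod 23): 13^{1}≡13, 13^{2}≡8, 13^{4}≡18, 13^{8}≡2. Then 13^{11} = 13^{8+2+1} ≡ 2 × 8 × 13 ≡ 1 (mod 23)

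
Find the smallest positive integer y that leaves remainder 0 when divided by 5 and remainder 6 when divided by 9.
M = 5 × 9 = 45. M₁ = 9, y₁ ≡ 4 mod 5. M₂ = 5, y₂ ≡ 2 mod 9. y = 0×9×4 + 6×5×2 ≡ 15 mod 45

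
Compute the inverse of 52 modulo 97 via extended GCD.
Extended GCD: 52(28) + 97(-15) = 1. So 52^(-1) ≡ 28 mod 97. Verify: 52 × 28 = 1456 ≡ 1 mod 97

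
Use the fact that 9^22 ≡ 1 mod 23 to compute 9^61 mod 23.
By Fermat: 9^{22} ≡ 1 mod 23. 61 = 2×22 + 17. So 9^{61} ≡ 9^{17} ≡ 3 mod 23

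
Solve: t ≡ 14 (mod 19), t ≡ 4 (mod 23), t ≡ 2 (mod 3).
M = 19 × 23 × 3 = 1311. M₁ = 69, y₁ ≡ 8 (mod 19). M₂ = 57, y₂ ≡ 21 (mod 23). M₃ = 437, y₃ ≡ 2 (mod 3). t = 14×69×8 + 4×57×21 + 2×437×2 ≡ 1154 (mod 1311)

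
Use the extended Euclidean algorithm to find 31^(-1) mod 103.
Extended GCD: 31(10) + 103(-3) = 1. So 31^(-1) ≡ 10 (mod 103). Verify: 31 × 10 = 310 ≡ 1 (mod 103)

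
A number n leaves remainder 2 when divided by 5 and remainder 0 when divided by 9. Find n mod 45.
M = 5 × 9 = 45. M₁ = 9, y₁ ≡ 4 mod 5. M₂ = 5, y₂ ≡ 2 mod 9. n = 2×9×4 + 0×5×2 ≡ 27 mod 45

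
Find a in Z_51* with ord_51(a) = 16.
46 has order 16 mod 51 since 46^{16} ≡ 1 mod 51 and no smaller power works.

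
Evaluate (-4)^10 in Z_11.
Using Fermat: (-4)^{10} ≡ 1 (mod 11). 10 ≡ 0 (mod 10). So (-4)^{10} ≡ (-4)^{0} ≡ 1 (mod 11)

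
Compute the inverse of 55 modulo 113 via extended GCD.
Extended GCD: 55(37) + 113(-18) = 1. So 55^(-1) ≡ 37 (mod 113). Verify: 55 × 37 = 2035 ≡ 1 (mod 113)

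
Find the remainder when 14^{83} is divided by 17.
By Fermat: 14^{16} ≡ 1 (mod 17). 83 = 5×16 + 3. So 14^{83} ≡ 14^{3} ≡ 7 (mod 17)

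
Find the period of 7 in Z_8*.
Powers of 7 mod 8: 7^1≡7, 7^2≡1. ord_8(7) = 2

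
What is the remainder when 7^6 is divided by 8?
By repeated squaring mod 8: 7^{1}≡7, 7^{2}≡1, 7^{4}≡1. Then 7^{6} = 7^{4+2} ≡ 1 × 1 ≡ 1 mod 8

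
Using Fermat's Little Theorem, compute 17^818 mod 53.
By Fermat: 17^{52} ≡ 1 (mod 53). 818 ≡ 38 (mod 52). So 17^{818} ≡ 17^{38} ≡ 28 (mod 53)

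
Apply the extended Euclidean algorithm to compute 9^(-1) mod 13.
Extended GCD: 9(3) + 13(-2) = 1. So 9^(-1) ≡ 3 mod 13. Verify: 9 × 3 = 27 ≡ 1 mod 13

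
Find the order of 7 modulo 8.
Powers of 7 mod 8: 7^1≡7, 7^2≡1. So the order of 7 is 2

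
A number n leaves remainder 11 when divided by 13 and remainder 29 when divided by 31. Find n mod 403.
M = 13 × 31 = 403. M₁ = 31, y₁ ≡ 8 mod 13. M₂ = 13, y₂ ≡ 12 mod 31. n = 11×31×8 + 29×13×12 ≡ 401 mod 403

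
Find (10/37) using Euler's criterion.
(10/37) = 10^{18} mod 37 = 1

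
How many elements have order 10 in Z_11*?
A prime p has φ(p-1) primitive roots; here φ(10) = 4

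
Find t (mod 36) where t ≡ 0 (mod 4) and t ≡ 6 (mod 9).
M = 4 × 9 = 36. M₁ = 9, y₁ ≡ 1 (mod 4). M₂ = 4, y₂ ≡ 7 (mod 9). t = 0×9×1 + 6×4×7 ≡ 24 (mod 36)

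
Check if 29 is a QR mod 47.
By Euler's criterion: 29^{23} ≡ 46 mod 47. Since this equals -1 (≡ 46), 29 is not a QR.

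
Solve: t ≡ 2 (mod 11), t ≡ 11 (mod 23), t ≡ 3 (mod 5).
M = 11 × 23 × 5 = 1265. M₁ = 115, y₁ ≡ 9 (mod 11). M₂ = 55, y₂ ≡ 18 (mod 23). M₃ = 253, y₃ ≡ 2 (mod 5). t = 2×115×9 + 11×55×18 + 3×253×2 ≡ 563 (mod 1265)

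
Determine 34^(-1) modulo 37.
Since 37 is prime, by Fermat 34^(-1) ≡ 34^{35} ≡ 12 (mod 37). Verify: 34 × 12 = 408 ≡ 1 (mod 37)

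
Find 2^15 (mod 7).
Using Fermat: 2^{6} ≡ 1 (mod 7). 15 ≡ 3 (mod 6). So 2^{15} ≡ 2^{3} ≡ 1 (mod 7)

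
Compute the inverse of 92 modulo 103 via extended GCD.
Extended GCD: 92(28) + 103(-25) = 1. So 92^(-1) ≡ 28 mod 103. Verify: 92 × 28 = 2576 ≡ 1 mod 103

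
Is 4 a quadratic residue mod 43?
By Euler's criterion: 4^{21} ≡ 1 mod 43. Since this equals 1, 4 is a QR.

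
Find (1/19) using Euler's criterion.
(1/19) = 1^{9} mod 19 = 1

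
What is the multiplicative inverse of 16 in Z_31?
Since 31 is prime, by Fermat 16^(-1) ≡ 16^{29} ≡ 2 (mod 31). Verify: 16 × 2 = 32 ≡ 1 (mod 31)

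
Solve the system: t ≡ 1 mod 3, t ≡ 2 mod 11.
M = 3 × 11 = 33. M₁ = 11, y₁ ≡ 2 mod 3. M₂ = 3, y₂ ≡ 4 mod 11. t = 1×11×2 + 2×3×4 ≡ 13 mod 33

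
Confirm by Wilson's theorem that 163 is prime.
(162)! mod 163 = 162. Since this equals -1 (mod 163), Wilson confirms 163 is prime.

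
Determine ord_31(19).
Powers of 19 mod 31: 19^1≡19, 19^2≡20, 19^3≡8, 19^4≡28, 19^5≡5, 19^6≡2, 19^7≡7, 19^8≡9, 19^9≡16, 19^10≡25, 19^11≡10, 19^12≡4, 19^13≡14, 19^14≡18, 19^15≡1. Order = 15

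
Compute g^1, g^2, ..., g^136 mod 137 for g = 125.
125^1, 125^2, ..., 125^{136} mod 137: [125, 7, 53, 49, 97, 69, 131, 72, 95, 93, 117, 103, 134, 36, 116, 115, 127, 120, 67, 18, 58, 126, 132, 60, 102, 9, 29, 63, 66, 30, 51, 73, 83, 100, 33, 15, 94, 105, 110, 50, 85, 76, 47, 121, 55, 25, 111, 38, 92, 129, 96, 81, 124, 19, 46, 133, 48, 109, 62, 78, 23, 135, 24, 123, 31, 39, 80, 136, 12, 130, 84, 88, 40, 68, 6, 65, 42, 44, 20, 34, 3, 101, 21, 22, 10, 17, 70, 119, 79, 11, 5, 77, 35, 128, 108, 74, 71, 107, 86, 64, 54, 37, 104, 122, 43, 32, 27, 87, 52, 61, 90, 16, 82, 112, 26, 99, 45, 8, 41, 56, 13, 118, 91, 4, 89, 28, 75, 59, 114, 2, 113, 14, 106, 98, 57, 1]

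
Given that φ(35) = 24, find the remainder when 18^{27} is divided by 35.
By Euler: 18^{24} ≡ 1 mod 35 since gcd(18, 35) = 1. 27 = 1×24 + 3. So 18^{27} ≡ 18^{3} ≡ 22 mod 35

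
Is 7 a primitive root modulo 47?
7^{23} ≡ 1 (mod 47) and 23 < 46, so ord_47(7) = 23 ≠ 46 and 7 is not a primitive root.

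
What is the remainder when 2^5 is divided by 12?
By repeated squaring mod 12: 2^{1}≡2, 2^{2}≡4, 2^{4}≡4. Then 2^{5} = 2^{4+1} ≡ 4 × 2 ≡ 8 mod 12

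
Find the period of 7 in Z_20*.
Powers of 7 mod 20: 7^1≡7, 7^2≡9, 7^3≡3, 7^4≡1. ord_20(7) = 4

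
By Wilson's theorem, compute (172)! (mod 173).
By Wilson's theorem, (172)! ≡ -1 ≡ 172 (mod 173)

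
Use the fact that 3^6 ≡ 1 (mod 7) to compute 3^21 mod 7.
By Fermat: 3^{6} ≡ 1 (mod 7). 21 = 3×6 + 3. So 3^{21} ≡ 3^{3} ≡ 6 (mod 7)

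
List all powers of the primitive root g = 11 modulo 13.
11^1, 11^2, ..., 11^{12} mod 13: [11, 4, 5, 3, 7, 12, 2, 9, 8, 10, 6, 1]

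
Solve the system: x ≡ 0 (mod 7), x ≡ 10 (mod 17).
M = 7 × 17 = 119. M₁ = 17, y₁ ≡ 5 (mod 7). M₂ = 7, y₂ ≡ 5 (mod 17). x = 0×17×5 + 10×7×5 ≡ 112 (mod 119)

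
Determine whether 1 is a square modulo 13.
By Euler's criterion: 1^{6} ≡ 1 mod 13. Since this equals 1, 1 is a QR.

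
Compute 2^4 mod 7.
2^{4} = 16 ≡ 2 (mod 7)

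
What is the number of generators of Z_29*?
There are φ(29-1) = φ(28) = 12 primitive roots modulo 29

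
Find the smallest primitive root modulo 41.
g = 6. For each prime q|40: 6^{20}≡40, 6^{8}≡10, none ≡ 1, so ord_41(6) = 40 and 6 is a primitive root.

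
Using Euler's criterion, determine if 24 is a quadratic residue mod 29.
By Euler's criterion: 24^{14} ≡ 1 (mod 29). Since this equals 1, 24 is a QR.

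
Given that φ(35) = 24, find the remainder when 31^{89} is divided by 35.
By Euler: 31^{24} ≡ 1 mod 35 since gcd(31, 35) = 1. 89 = 3×24 + 17. So 31^{89} ≡ 31^{17} ≡ 26 mod 35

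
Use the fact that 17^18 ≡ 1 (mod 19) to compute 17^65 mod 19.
By Fermat: 17^{18} ≡ 1 (mod 19). 65 = 3×18 + 11. So 17^{65} ≡ 17^{11} ≡ 4 (mod 19)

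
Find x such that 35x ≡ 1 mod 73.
Since 73 is prime, by Fermat 35^(-1) ≡ 35^{71} ≡ 48 mod 73. Verify: 35 × 48 = 1680 ≡ 1 mod 73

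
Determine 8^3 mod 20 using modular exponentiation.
8^{3} = 512 ≡ 12 (mod 20)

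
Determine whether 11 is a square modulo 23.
By Euler's criterion: 11^{11} ≡ 22 (mod 23). Since this equals -1 (≡ 22), 11 is not a QR.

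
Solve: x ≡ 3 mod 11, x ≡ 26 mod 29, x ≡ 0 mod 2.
M = 11 × 29 × 2 = 638. M₁ = 58, y₁ ≡ 4 mod 11. M₂ = 22, y₂ ≡ 4 mod 29. M₃ = 319, y₃ ≡ 1 mod 2. x = 3×58×4 + 26×22×4 + 0×319×1 ≡ 432 mod 638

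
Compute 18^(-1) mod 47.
Since 47 is prime, by Fermat 18^(-1) ≡ 18^{45} ≡ 34 mod 47. Verify: 18 × 34 = 612 ≡ 1 mod 47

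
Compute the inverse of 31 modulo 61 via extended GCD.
Extended GCD: 31(2) + 61(-1) = 1. So 31^(-1) ≡ 2 mod 61. Verify: 31 × 2 = 62 ≡ 1 mod 61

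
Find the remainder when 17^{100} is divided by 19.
By Fermat: 17^{18} ≡ 1 mod 19. 100 = 5×18 + 10. So 17^{100} ≡ 17^{10} ≡ 17 mod 19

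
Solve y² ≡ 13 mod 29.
The square roots of 13 mod 29 are 10 and 19. Verify: 10² = 100 ≡ 13 mod 29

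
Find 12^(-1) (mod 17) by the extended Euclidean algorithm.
Extended GCD: 12(-7) + 17(5) = 1. So 12^(-1) ≡ -7 ≡ 10 (mod 17). Verify: 12 × 10 = 120 ≡ 1 (mod 17)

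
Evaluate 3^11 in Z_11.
Using Fermat: 3^{10} ≡ 1 (mod 11). 11 ≡ 1 (mod 10). So 3^{11} ≡ 3^{1} ≡ 3 (mod 11)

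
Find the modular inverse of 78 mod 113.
Since 113 is prime, by Fermat 78^(-1) ≡ 78^{111} ≡ 71 mod 113. Verify: 78 × 71 = 5538 ≡ 1 mod 113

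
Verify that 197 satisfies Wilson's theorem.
(196)! mod 197 = 196. Since this equals -1 (mod 197), Wilson confirms 197 is prime.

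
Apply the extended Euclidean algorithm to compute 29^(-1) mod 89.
Extended GCD: 29(43) + 89(-14) = 1. So 29^(-1) ≡ 43 (mod 89). Verify: 29 × 43 = 1247 ≡ 1 (mod 89)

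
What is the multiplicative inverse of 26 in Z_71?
Since 71 is prime, by Fermat 26^(-1) ≡ 26^{69} ≡ 41 (mod 71). Verify: 26 × 41 = 1066 ≡ 1 (mod 71)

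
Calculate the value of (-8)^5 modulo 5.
Using Fermat: (-8)^{4} ≡ 1 (mod 5). 5 ≡ 1 (mod 4). So (-8)^{5} ≡ (-8)^{1} ≡ 2 (mod 5)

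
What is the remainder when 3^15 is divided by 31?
By repeated squaring (mod 31): 3^{1}≡3, 3^{2}≡9, 3^{4}≡19, 3^{8}≡20. Then 3^{15} = 3^{8+4+2+1} ≡ 20 × 19 × 9 × 3 ≡ 30 (mod 31)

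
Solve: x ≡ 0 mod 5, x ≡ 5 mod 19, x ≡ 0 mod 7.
M = 5 × 19 × 7 = 665. M₁ = 133, y₁ ≡ 2 mod 5. M₂ = 35, y₂ ≡ 6 mod 19. M₃ = 95, y₃ ≡ 2 mod 7. x = 0×133×2 + 5×35×6 + 0×95×2 ≡ 385 mod 665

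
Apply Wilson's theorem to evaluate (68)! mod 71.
(70)! = (68)! × (69) × (70) ≡ -1 (mod 71). So (68)! ≡ -1 × [(70)(69)]^(-1) ≡ 35 (mod 71)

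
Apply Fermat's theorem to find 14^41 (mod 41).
By Fermat: 14^{40} ≡ 1 (mod 41). So 14^{41} = 14^{40} · 14^{1} ≡ 14^{1} ≡ 14 (mod 41)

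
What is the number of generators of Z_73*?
A prime p has φ(p-1) primitive roots; here φ(72) = 24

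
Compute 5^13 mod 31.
By repeated squaring mod 31: 5^{1}≡5, 5^{2}≡25, 5^{4}≡5, 5^{8}≡25. Then 5^{13} = 5^{8+4+1} ≡ 25 × 5 × 5 ≡ 5 mod 31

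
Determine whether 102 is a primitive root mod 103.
102^{2} ≡ 1 mod 103 and 2 < 102, so ord_103(102) = 2 ≠ 102 and 102 is not a primitive root.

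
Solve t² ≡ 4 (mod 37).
The square roots of 4 mod 37 are 35 and 2. Verify: 35² = 1225 ≡ 4 (mod 37)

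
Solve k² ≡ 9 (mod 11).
The square roots of 9 mod 11 are 3 and 8. Verify: 3² = 9 ≡ 9 (mod 11)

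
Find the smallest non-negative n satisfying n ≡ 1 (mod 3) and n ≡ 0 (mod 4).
M = 3 × 4 = 12. M₁ = 4, y₁ ≡ 1 (mod 3). M₂ = 3, y₂ ≡ 3 (mod 4). n = 1×4×1 + 0×3×3 ≡ 4 (mod 12)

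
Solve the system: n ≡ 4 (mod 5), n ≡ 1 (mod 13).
M = 5 × 13 = 65. M₁ = 13, y₁ ≡ 2 (mod 5). M₂ = 5, y₂ ≡ 8 (mod 13). n = 4×13×2 + 1×5×8 ≡ 14 (mod 65)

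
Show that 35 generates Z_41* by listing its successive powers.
35^1, 35^2, ..., 35^{40} mod 41: [35, 36, 30, 25, 14, 39, 12, 10, 22, 32, 13, 4, 17, 21, 38, 18, 15, 33, 7, 40, 6, 5, 11, 16, 27, 2, 29, 31, 19, 9, 28, 37, 24, 20, 3, 23, 26, 8, 34, 1]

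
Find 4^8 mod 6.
By repeated squaring mod 6: 4^{1}≡4, 4^{2}≡4, 4^{4}≡4, 4^{8}≡4. So 4^{8} ≡ 4 mod 6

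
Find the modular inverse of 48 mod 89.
Since 89 is prime, by Fermat 48^(-1) ≡ 48^{87} ≡ 13 mod 89. Verify: 48 × 13 = 624 ≡ 1 mod 89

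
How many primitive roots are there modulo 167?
There are φ(167-1) = φ(166) = 82 primitive roots modulo 167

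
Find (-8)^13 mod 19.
By repeated squaring mod 19: (-8)^{1}≡11, (-8)^{2}≡7, (-8)^{4}≡11, (-8)^{8}≡7. Then (-8)^{13} = (-8)^{8+4+1} ≡ 7 × 11 × 11 ≡ 11 mod 19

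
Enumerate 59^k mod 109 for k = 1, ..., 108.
59^1, 59^2, ..., 59^{108} mod 109: [59, 102, 23, 49, 57, 93, 37, 3, 68, 88, 69, 38, 62, 61, 2, 9, 95, 46, 98, 5, 77, 74, 6, 27, 67, 29, 76, 15, 13, 4, 18, 81, 92, 87, 10, 45, 39, 12, 54, 25, 58, 43, 30, 26, 8, 36, 53, 75, 65, 20, 90, 78, 24, 108, 50, 7, 86, 60, 52, 16, 72, 106, 41, 21, 40, 71, 47, 48, 107, 100, 14, 63, 11, 104, 32, 35, 103, 82, 42, 80, 33, 94, 96, 105, 91, 28, 17, 22, 99, 64, 70, 97, 55, 84, 51, 66, 79, 83, 101, 73, 56, 34, 44, 89, 19, 31, 85, 1]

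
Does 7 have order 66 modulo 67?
ord_67(7) divides 66. For each prime q|66: 7^{33}≡66, 7^{22}≡29, 7^{6}≡64, none ≡ 1. So 7 has order 66 and is a primitive root mod 67.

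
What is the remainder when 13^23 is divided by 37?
By repeated squaring (mod 37): 13^{1}≡13, 13^{2}≡21, 13^{4}≡34, 13^{8}≡9, 13^{16}≡7. Then 13^{23} = 13^{16+4+2+1} ≡ 7 × 34 × 21 × 13 ≡ 2 (mod 37)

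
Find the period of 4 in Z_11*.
Powers of 4 mod 11: 4^1≡4, 4^2≡5, 4^3≡9, 4^4≡3, 4^5≡1. Order = 5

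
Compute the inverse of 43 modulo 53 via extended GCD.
Extended GCD: 43(-16) + 53(13) = 1. So 43^(-1) ≡ -16 ≡ 37 (mod 53). Verify: 43 × 37 = 1591 ≡ 1 (mod 53)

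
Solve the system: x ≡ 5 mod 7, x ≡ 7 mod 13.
M = 7 × 13 = 91. M₁ = 13, y₁ ≡ 6 mod 7. M₂ = 7, y₂ ≡ 2 mod 13. x = 5×13×6 + 7×7×2 ≡ 33 mod 91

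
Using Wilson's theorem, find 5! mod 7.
(6)! = (5)! × (6) ≡ -1 (mod 7). So (5)! ≡ -1 × (6)^(-1) ≡ (-1)×(-1) = 1 (mod 7)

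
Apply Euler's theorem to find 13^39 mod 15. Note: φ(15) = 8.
By Euler: 13^{8} ≡ 1 mod 15 since gcd(13, 15) = 1. 39 = 4×8 + 7. So 13^{39} ≡ 13^{7} ≡ 7 mod 15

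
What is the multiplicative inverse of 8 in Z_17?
Since 17 is prime, by Fermat 8^(-1) ≡ 8^{15} ≡ 15 mod 17. Verify: 8 × 15 = 120 ≡ 1 mod 17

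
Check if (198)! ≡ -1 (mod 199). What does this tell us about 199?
(198)! mod 199 = 198. Since this equals -1 (mod 199), Wilson confirms 199 is prime.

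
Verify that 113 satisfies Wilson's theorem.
(112)! mod 113 = 112. Since this equals -1 mod 113, Wilson confirms 113 is prime.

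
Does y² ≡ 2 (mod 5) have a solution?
By Euler's criterion: 2^{2} ≡ 4 (mod 5). Since this equals -1 (≡ 4), 2 is not a QR.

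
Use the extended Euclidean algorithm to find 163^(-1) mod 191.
Extended GCD: 163(75) + 191(-64) = 1. So 163^(-1) ≡ 75 mod 191. Verify: 163 × 75 = 12225 ≡ 1 mod 191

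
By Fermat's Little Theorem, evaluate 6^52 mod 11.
By Fermat: 6^{10} ≡ 1 (mod 11). 52 = 5×10 + 2. So 6^{52} ≡ 6^{2} ≡ 3 (mod 11)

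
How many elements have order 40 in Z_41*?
There are φ(41-1) = φ(40) = 16 primitive roots modulo 41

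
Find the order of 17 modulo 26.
Powers of 17 mod 26: 17^1≡17, 17^2≡3, 17^3≡25, 17^4≡9, 17^5≡23, 17^6≡1. ord_26(17) = 6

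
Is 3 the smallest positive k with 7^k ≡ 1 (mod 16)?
Powers of 7 mod 16: 7^1≡7, 7^2≡1. Already 7^2≡1, so the order is 2 < 3. No, the actual order is 2.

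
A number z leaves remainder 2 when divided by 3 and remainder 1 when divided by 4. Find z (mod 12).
M = 3 × 4 = 12. M₁ = 4, y₁ ≡ 1 (mod 3). M₂ = 3, y₂ ≡ 3 (mod 4). z = 2×4×1 + 1×3×3 ≡ 5 (mod 12)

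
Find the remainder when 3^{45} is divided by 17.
By Fermat: 3^{16} ≡ 1 (mod 17). 45 = 2×16 + 13. So 3^{45} ≡ 3^{13} ≡ 12 (mod 17)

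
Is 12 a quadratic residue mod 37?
By Euler's criterion: 12^{18} ≡ 1 (mod 37). Since this equals 1, 12 is a QR.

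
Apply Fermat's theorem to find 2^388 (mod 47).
By Fermat: 2^{46} ≡ 1 (mod 47). 388 ≡ 20 (mod 46). So 2^{388} ≡ 2^{20} ≡ 6 (mod 47)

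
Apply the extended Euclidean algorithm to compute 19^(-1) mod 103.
Extended GCD: 19(38) + 103(-7) = 1. So 19^(-1) ≡ 38 (mod 103). Verify: 19 × 38 = 722 ≡ 1 (mod 103)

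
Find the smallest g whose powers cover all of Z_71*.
g = 7. For each prime q|70: 7^{35}≡70, 7^{14}≡54, 7^{10}≡45, none ≡ 1, so ord_71(7) = 70 and 7 is a primitive root.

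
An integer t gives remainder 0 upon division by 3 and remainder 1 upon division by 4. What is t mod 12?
M = 3 × 4 = 12. M₁ = 4, y₁ ≡ 1 mod 3. M₂ = 3, y₂ ≡ 3 mod 4. t = 0×4×1 + 1×3×3 ≡ 9 mod 12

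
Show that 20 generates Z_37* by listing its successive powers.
20^1, 20^2, ..., 20^{36} mod 37: [20, 30, 8, 12, 18, 27, 22, 33, 31, 28, 5, 26, 2, 3, 23, 16, 24, 36, 17, 7, 29, 25, 19, 10, 15, 4, 6, 9, 32, 11, 35, 34, 14, 21, 13, 1]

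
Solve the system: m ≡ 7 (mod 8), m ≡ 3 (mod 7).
M = 8 × 7 = 56. M₁ = 7, y₁ ≡ 7 (mod 8). M₂ = 8, y₂ ≡ 1 (mod 7). m = 7×7×7 + 3×8×1 ≡ 31 (mod 56)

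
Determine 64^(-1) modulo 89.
Since 89 is prime, by Fermat 64^(-1) ≡ 64^{87} ≡ 32 (mod 89). Verify: 64 × 32 = 2048 ≡ 1 (mod 89)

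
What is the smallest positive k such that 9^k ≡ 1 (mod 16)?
Powers of 9 mod 16: 9^1≡9, 9^2≡1. Order = 2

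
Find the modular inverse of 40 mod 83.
Since 83 is prime, by Fermat 40^(-1) ≡ 40^{81} ≡ 27 mod 83. Verify: 40 × 27 = 1080 ≡ 1 mod 83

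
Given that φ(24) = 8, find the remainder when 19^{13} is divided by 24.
By Euler: 19^{8} ≡ 1 mod 24 since gcd(19, 24) = 1. 13 = 1×8 + 5. So 19^{13} ≡ 19^{5} ≡ 19 mod 24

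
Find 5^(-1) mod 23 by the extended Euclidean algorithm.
Extended GCD: 5(-9) + 23(2) = 1. So 5^(-1) ≡ -9 ≡ 14 mod 23. Verify: 5 × 14 = 70 ≡ 1 mod 23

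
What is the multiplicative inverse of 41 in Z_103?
Since 103 is prime, by Fermat 41^(-1) ≡ 41^{101} ≡ 98 mod 103. Verify: 41 × 98 = 4018 ≡ 1 mod 103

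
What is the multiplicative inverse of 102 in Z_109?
Since 109 is prime, by Fermat 102^(-1) ≡ 102^{107} ≡ 31 (mod 109). Verify: 102 × 31 = 3162 ≡ 1 (mod 109)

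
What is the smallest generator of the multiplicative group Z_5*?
g = 2. Powers: [2, 4, 3, 1] generates all 4 non-zero residues.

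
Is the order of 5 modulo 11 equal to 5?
Powers of 5 mod 11: 5^1≡5, 5^2≡3, 5^3≡4, 5^4≡9, 5^5≡1. First k with 5^k≡1 is k=5. Yes, ord_11(5) = 5.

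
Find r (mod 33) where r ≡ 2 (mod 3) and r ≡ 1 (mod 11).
M = 3 × 11 = 33. M₁ = 11, y₁ ≡ 2 (mod 3). M₂ = 3, y₂ ≡ 4 (mod 11). r = 2×11×2 + 1×3×4 ≡ 23 (mod 33)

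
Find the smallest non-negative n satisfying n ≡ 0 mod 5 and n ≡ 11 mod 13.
M = 5 × 13 = 65. M₁ = 13, y₁ ≡ 2 mod 5. M₂ = 5, y₂ ≡ 8 mod 13. n = 0×13×2 + 11×5×8 ≡ 50 mod 65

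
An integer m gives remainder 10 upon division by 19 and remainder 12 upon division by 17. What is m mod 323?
M = 19 × 17 = 323. M₁ = 17, y₁ ≡ 9 mod 19. M₂ = 19, y₂ ≡ 9 mod 17. m = 10×17×9 + 12×19×9 ≡ 29 mod 323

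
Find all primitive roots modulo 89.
There are φ(88) = 40 primitive roots mod 89: {3, 6, 7, 13, 14, 15, 19, 23, 24, 26, 27, 28, 29, 30, 31, 33, 35, 38, 41, 43, 46, 48, 51, 54, 56, 58, 59, 60, 61, 62, 63, 65, 66, 70, 74, 75, 76, 82, 83, 86}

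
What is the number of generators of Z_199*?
A prime p has φ(p-1) primitive roots; here φ(198) = 60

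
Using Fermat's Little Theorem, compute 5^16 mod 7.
By Fermat: 5^{6} ≡ 1 (mod 7). 16 = 2×6 + 4. So 5^{16} ≡ 5^{4} ≡ 2 (mod 7)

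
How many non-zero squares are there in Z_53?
The squaring map on Z_53* is 2-to-1, so there are (52)/2 = 26 QRs.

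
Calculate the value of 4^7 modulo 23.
By repeated squaring (mod 23): 4^{1}≡4, 4^{2}≡16, 4^{4}≡3. Then 4^{7} = 4^{4+2+1} ≡ 3 × 16 × 4 ≡ 8 (mod 23)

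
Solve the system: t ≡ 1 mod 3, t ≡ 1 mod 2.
M = 3 × 2 = 6. M₁ = 2, y₁ ≡ 2 mod 3. M₂ = 3, y₂ ≡ 1 mod 2. t = 1×2×2 + 1×3×1 ≡ 1 mod 6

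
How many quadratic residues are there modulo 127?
The squaring map on Z_127* is 2-to-1, so there are (126)/2 = 63 QRs.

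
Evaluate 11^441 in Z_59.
Using Fermat: 11^{58} ≡ 1 (mod 59). 441 ≡ 35 (mod 58). So 11^{441} ≡ 11^{35} ≡ 32 (mod 59)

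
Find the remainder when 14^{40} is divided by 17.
By Fermat: 14^{16} ≡ 1 (mod 17). 40 = 2×16 + 8. So 14^{40} ≡ 14^{8} ≡ 16 (mod 17)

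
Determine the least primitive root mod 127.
g = 3. Powers: [3, 9, 27, 81, 116, 94, ...] generates all 126 non-zero residues.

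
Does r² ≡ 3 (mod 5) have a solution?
By Euler's criterion: 3^{2} ≡ 4 (mod 5). Since this equals -1 (≡ 4), 3 is not a QR.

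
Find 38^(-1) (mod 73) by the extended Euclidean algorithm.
Extended GCD: 38(25) + 73(-13) = 1. So 38^(-1) ≡ 25 (mod 73). Verify: 38 × 25 = 950 ≡ 1 (mod 73)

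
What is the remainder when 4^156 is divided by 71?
Using Fermat: 4^{70} ≡ 1 (mod 71). 156 ≡ 16 (mod 70). So 4^{156} ≡ 4^{16} ≡ 9 (mod 71)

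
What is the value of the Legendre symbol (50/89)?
(50/89) = 50^{44} mod 89 = 1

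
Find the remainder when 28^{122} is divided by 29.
By Fermat: 28^{28} ≡ 1 (mod 29). 122 = 4×28 + 10. So 28^{122} ≡ 28^{10} ≡ 1 (mod 29)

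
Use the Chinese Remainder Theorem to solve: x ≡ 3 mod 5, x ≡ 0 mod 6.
M = 5 × 6 = 30. M₁ = 6, y₁ ≡ 1 mod 5. M₂ = 5, y₂ ≡ 5 mod 6. x = 3×6×1 + 0×5×5 ≡ 18 mod 30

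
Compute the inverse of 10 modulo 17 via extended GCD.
Extended GCD: 10(-5) + 17(3) = 1. So 10^(-1) ≡ -5 ≡ 12 (mod 17). Verify: 10 × 12 = 120 ≡ 1 (mod 17)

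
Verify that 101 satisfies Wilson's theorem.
(100)! mod 101 = 100. Since this equals -1 mod 101, Wilson confirms 101 is prime.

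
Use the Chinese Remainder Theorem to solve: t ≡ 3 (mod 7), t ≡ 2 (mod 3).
M = 7 × 3 = 21. M₁ = 3, y₁ ≡ 5 (mod 7). M₂ = 7, y₂ ≡ 1 (mod 3). t = 3×3×5 + 2×7×1 ≡ 17 (mod 21)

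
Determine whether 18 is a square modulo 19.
By Euler's criterion: 18^{9} ≡ 18 (mod 19). Since this equals -1 (≡ 18), 18 is not a QR.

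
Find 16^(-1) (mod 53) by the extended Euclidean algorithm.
Extended GCD: 16(10) + 53(-3) = 1. So 16^(-1) ≡ 10 (mod 53). Verify: 16 × 10 = 160 ≡ 1 (mod 53)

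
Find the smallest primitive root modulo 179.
g = 2. For each prime q|178: 2^{89}≡178, 2^{2}≡4, none ≡ 1, so ord_179(2) = 178 and 2 is a primitive root.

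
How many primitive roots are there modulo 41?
A prime p has φ(p-1) primitive roots; here φ(40) = 16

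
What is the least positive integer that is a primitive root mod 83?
g = 2. For each prime q|82: 2^{41}≡82, 2^{2}≡4, none ≡ 1, so ord_83(2) = 82 and 2 is a primitive root.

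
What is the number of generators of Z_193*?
A prime p has φ(p-1) primitive roots; here φ(192) = 64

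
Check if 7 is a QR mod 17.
By Euler's criterion: 7^{8} ≡ 16 (mod 17). Since this equals -1 (≡ 16), 7 is not a QR.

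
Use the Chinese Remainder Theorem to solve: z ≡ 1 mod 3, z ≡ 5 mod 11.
M = 3 × 11 = 33. M₁ = 11, y₁ ≡ 2 mod 3. M₂ = 3, y₂ ≡ 4 mod 11. z = 1×11×2 + 5×3×4 ≡ 16 mod 33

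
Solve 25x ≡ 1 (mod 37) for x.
Since 37 is prime, by Fermat 25^(-1) ≡ 25^{35} ≡ 3 (mod 37). Verify: 25 × 3 = 75 ≡ 1 (mod 37)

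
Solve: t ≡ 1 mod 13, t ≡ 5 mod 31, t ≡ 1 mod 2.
M = 13 × 31 × 2 = 806. M₁ = 62, y₁ ≡ 4 mod 13. M₂ = 26, y₂ ≡ 6 mod 31. M₃ = 403, y₃ ≡ 1 mod 2. t = 1×62×4 + 5×26×6 + 1×403×1 ≡ 625 mod 806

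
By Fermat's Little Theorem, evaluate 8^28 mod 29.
By Fermat's Little Theorem, 8^{28} ≡ 1 mod 29 since 29 is prime and gcd(8, 29) = 1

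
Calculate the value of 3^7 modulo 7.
Using Fermat: 3^{6} ≡ 1 mod 7. 7 ≡ 1 mod 6. So 3^{7} ≡ 3^{1} ≡ 3 mod 7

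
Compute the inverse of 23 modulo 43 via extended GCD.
Extended GCD: 23(15) + 43(-8) = 1. So 23^(-1) ≡ 15 (mod 43). Verify: 23 × 15 = 345 ≡ 1 (mod 43)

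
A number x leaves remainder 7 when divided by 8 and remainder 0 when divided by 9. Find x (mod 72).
M = 8 × 9 = 72. M₁ = 9, y₁ ≡ 1 (mod 8). M₂ = 8, y₂ ≡ 8 (mod 9). x = 7×9×1 + 0×8×8 ≡ 63 (mod 72)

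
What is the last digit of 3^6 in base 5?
Using Fermat: 3^{4} ≡ 1 (mod 5). 6 ≡ 2 (mod 4). So 3^{6} ≡ 3^{2} ≡ 4 (mod 5)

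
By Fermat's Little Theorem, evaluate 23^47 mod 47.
By Fermat: 23^{46} ≡ 1 (mod 47). So 23^{47} = 23^{46} · 23^{1} ≡ 23^{1} ≡ 23 (mod 47)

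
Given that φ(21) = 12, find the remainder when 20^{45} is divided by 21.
By Euler: 20^{12} ≡ 1 mod 21 since gcd(20, 21) = 1. 45 = 3×12 + 9. So 20^{45} ≡ 20^{9} ≡ 20 mod 21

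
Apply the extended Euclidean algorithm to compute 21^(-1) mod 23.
Extended GCD: 21(11) + 23(-10) = 1. So 21^(-1) ≡ 11 mod 23. Verify: 21 × 11 = 231 ≡ 1 mod 23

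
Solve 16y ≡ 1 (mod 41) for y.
Since 41 is prime, by Fermat 16^(-1) ≡ 16^{39} ≡ 18 (mod 41). Verify: 16 × 18 = 288 ≡ 1 (mod 41)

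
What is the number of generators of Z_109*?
A prime p has φ(p-1) primitive roots; here φ(108) = 36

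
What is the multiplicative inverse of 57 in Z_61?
Since 61 is prime, by Fermat 57^(-1) ≡ 57^{59} ≡ 15 mod 61. Verify: 57 × 15 = 855 ≡ 1 mod 61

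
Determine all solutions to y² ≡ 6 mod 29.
The square roots of 6 mod 29 are 8 and 21. Verify: 8² = 64 ≡ 6 mod 29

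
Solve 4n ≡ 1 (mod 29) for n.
Since 29 is prime, by Fermat 4^(-1) ≡ 4^{27} ≡ 22 (mod 29). Verify: 4 × 22 = 88 ≡ 1 (mod 29)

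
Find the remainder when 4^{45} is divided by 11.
By Fermat: 4^{10} ≡ 1 mod 11. 45 = 4×10 + 5. So 4^{45} ≡ 4^{5} ≡ 1 mod 11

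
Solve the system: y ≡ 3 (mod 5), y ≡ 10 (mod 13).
M = 5 × 13 = 65. M₁ = 13, y₁ ≡ 2 (mod 5). M₂ = 5, y₂ ≡ 8 (mod 13). y = 3×13×2 + 10×5×8 ≡ 23 (mod 65)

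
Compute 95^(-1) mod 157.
Since 157 is prime, by Fermat 95^(-1) ≡ 95^{155} ≡ 119 mod 157. Verify: 95 × 119 = 11305 ≡ 1 mod 157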